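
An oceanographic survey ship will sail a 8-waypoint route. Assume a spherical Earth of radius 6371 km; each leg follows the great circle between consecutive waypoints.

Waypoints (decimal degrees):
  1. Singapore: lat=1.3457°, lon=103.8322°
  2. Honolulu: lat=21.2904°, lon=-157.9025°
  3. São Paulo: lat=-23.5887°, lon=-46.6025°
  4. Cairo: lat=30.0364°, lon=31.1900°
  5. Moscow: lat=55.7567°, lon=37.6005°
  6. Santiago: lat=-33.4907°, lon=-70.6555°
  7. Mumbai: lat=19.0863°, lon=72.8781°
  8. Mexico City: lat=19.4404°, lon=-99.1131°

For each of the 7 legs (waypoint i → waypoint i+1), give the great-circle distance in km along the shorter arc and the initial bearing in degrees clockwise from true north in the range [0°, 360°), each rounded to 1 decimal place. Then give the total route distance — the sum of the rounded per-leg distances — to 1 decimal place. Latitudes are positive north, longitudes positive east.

Leg 1: φ1=0.0234869, φ2=0.3715876, Δφ=0.3481007, Δλ=-4.5681323 rad; a=sin²(Δφ/2)+cosφ1·cosφ2·sin²(Δλ/2)=0.5626908219; c=2·atan2(√a, √(1-a))=1.696508828; dist=6371·c=10808.458 ≈ 10808.5 km; running total=10808.5 km
Leg 1 bearing: y=sinΔλ·cosφ2=0.92207400, x=cosφ1·sinφ2-sinφ1·cosφ2·cosΔλ=0.36614066; θ=atan2(y, x)=68.3428° ≈ 68.3°
Leg 2: φ1=0.3715876, φ2=-0.4117005, Δφ=-0.7832881, Δλ=1.9425515 rad; a=sin²(Δφ/2)+cosφ1·cosφ2·sin²(Δλ/2)=0.7277390422; c=2·atan2(√a, √(1-a))=2.043705492; dist=6371·c=13020.448 ≈ 13020.4 km; running total=23828.9 km
Leg 2 bearing: y=sinΔλ·cosφ2=0.85384066, x=cosφ1·sinφ2-sinφ1·cosφ2·cosΔλ=-0.25198380; θ=atan2(y, x)=106.4423° ≈ 106.4°
Leg 3: φ1=-0.4117005, φ2=0.5242341, Δφ=0.9359346, Δλ=1.3577353 rad; a=sin²(Δφ/2)+cosφ1·cosφ2·sin²(Δλ/2)=0.5162719555; c=2·atan2(√a, √(1-a))=1.603345985; dist=6371·c=10214.917 ≈ 10214.9 km; running total=34043.8 km
Leg 3 bearing: y=sinΔλ·cosφ2=0.84613239, x=cosφ1·sinφ2-sinφ1·cosφ2·cosΔλ=0.53197826; θ=atan2(y, x)=57.8417° ≈ 57.8°
Leg 4: φ1=0.5242341, φ2=0.9731380, Δφ=0.4489039, Δλ=0.1118843 rad; a=sin²(Δφ/2)+cosφ1·cosφ2·sin²(Δλ/2)=0.0510612708; c=2·atan2(√a, √(1-a))=0.455872039; dist=6371·c=2904.361 ≈ 2904.4 km; running total=36948.2 km
Leg 4 bearing: y=sinΔλ·cosφ2=0.06282697, x=cosφ1·sinφ2-sinφ1·cosφ2·cosΔλ=0.43573942; θ=atan2(y, x)=8.2046° ≈ 8.2°
Leg 5: φ1=0.9731380, φ2=-0.5845230, Δφ=-1.5576610, Δλ=-1.8894236 rad; a=sin²(Δφ/2)+cosφ1·cosφ2·sin²(Δλ/2)=0.8015797900; c=2·atan2(√a, √(1-a))=2.218252788; dist=6371·c=14132.489 ≈ 14132.5 km; running total=51080.7 km
Leg 5 bearing: y=sinΔλ·cosφ2=-0.79199835, x=cosφ1·sinφ2-sinφ1·cosφ2·cosΔλ=-0.09453639; θ=atan2(y, x)=-96.8069° <0 so +360° → 263.1931° ≈ 263.2°
Leg 6: φ1=-0.5845230, φ2=0.3331188, Δφ=0.9176418, Δλ=2.5051339 rad; a=sin²(Δφ/2)+cosφ1·cosφ2·sin²(Δλ/2)=0.9071263493; c=2·atan2(√a, √(1-a))=2.522237040; dist=6371·c=16069.172 ≈ 16069.2 km; running total=67149.9 km
Leg 6 bearing: y=sinΔλ·cosφ2=0.56167808, x=cosφ1·sinφ2-sinφ1·cosφ2·cosΔλ=-0.14666382; θ=atan2(y, x)=104.6342° ≈ 104.6°
Leg 7: φ1=0.3331188, φ2=0.3392990, Δφ=0.0061802, Δλ=-3.0018127 rad; a=sin²(Δφ/2)+cosφ1·cosφ2·sin²(Δλ/2)=0.8868131570; c=2·atan2(√a, √(1-a))=2.455340622; dist=6371·c=15642.975 ≈ 15643.0 km; running total=82792.9 km
Leg 7 bearing: y=sinΔλ·cosφ2=-0.13138202, x=cosφ1·sinφ2-sinφ1·cosφ2·cosΔλ=0.61987184; θ=atan2(y, x)=-11.9668° <0 so +360° → 348.0332° ≈ 348.0°

Leg 1: dist=10808.5 km, bearing=68.3°
Leg 2: dist=13020.4 km, bearing=106.4°
Leg 3: dist=10214.9 km, bearing=57.8°
Leg 4: dist=2904.4 km, bearing=8.2°
Leg 5: dist=14132.5 km, bearing=263.2°
Leg 6: dist=16069.2 km, bearing=104.6°
Leg 7: dist=15643.0 km, bearing=348.0°
Total: 82792.9 km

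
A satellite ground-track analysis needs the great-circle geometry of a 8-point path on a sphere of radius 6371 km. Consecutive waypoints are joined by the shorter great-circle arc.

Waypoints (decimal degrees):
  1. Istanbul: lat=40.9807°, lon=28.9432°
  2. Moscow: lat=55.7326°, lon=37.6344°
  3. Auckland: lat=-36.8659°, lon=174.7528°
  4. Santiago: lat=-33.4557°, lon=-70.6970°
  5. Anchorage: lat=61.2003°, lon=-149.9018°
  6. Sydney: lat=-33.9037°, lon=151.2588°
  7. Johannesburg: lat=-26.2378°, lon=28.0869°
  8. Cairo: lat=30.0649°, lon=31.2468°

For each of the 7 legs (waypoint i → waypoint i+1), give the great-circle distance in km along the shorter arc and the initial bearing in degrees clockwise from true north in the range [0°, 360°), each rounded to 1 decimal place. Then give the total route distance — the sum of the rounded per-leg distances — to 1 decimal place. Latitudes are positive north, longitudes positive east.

Leg 1: φ1=0.7152481, φ2=0.9727174, Δφ=0.2574692, Δλ=0.1516901 rad; a=sin²(Δφ/2)+cosφ1·cosφ2·sin²(Δλ/2)=0.0189217580; c=2·atan2(√a, √(1-a))=0.275987837; dist=6371·c=1758.319 ≈ 1758.3 km; running total=1758.3 km
Leg 1 bearing: y=sinΔλ·cosφ2=0.08508282, x=cosφ1·sinφ2-sinφ1·cosφ2·cosΔλ=0.25887413; θ=atan2(y, x)=18.1939° ≈ 18.2°
Leg 2: φ1=0.9727174, φ2=-0.6434313, Δφ=-1.6161487, Δλ=2.3931675 rad; a=sin²(Δφ/2)+cosφ1·cosφ2·sin²(Δλ/2)=0.9129454839; c=2·atan2(√a, √(1-a))=2.542576910; dist=6371·c=16198.757 ≈ 16198.8 km; running total=17957.1 km
Leg 2 bearing: y=sinΔλ·cosφ2=0.54441695, x=cosφ1·sinφ2-sinφ1·cosφ2·cosΔλ=0.14667750; θ=atan2(y, x)=74.9213° ≈ 74.9°
Leg 3: φ1=-0.6434313, φ2=-0.5839121, Δφ=0.0595192, Δλ=-4.2839072 rad; a=sin²(Δφ/2)+cosφ1·cosφ2·sin²(Δλ/2)=0.4732945065; c=2·atan2(√a, √(1-a))=1.517359913; dist=6371·c=9667.100 ≈ 9667.1 km; running total=27624.2 km
Leg 3 bearing: y=sinΔλ·cosφ2=0.75888847, x=cosφ1·sinφ2-sinφ1·cosφ2·cosΔλ=-0.64902662; θ=atan2(y, x)=130.5382° ≈ 130.5°
Leg 4: φ1=-0.5839121, φ2=1.0681467, Δφ=1.6520589, Δλ=-1.3823845 rad; a=sin²(Δφ/2)+cosφ1·cosφ2·sin²(Δλ/2)=0.7039106869; c=2·atan2(√a, √(1-a))=1.990863047; dist=6371·c=12683.788 ≈ 12683.8 km; running total=40308.0 km
Leg 4 bearing: y=sinΔλ·cosφ2=-0.47322355, x=cosφ1·sinφ2-sinφ1·cosφ2·cosΔλ=0.78085927; θ=atan2(y, x)=-31.2171° <0 so +360° → 328.7829° ≈ 328.8°
Leg 5: φ1=1.0681467, φ2=-0.5917312, Δφ=-1.6598779, Δλ=5.2562440 rad; a=sin²(Δφ/2)+cosφ1·cosφ2·sin²(Δλ/2)=0.6409556485; c=2·atan2(√a, √(1-a))=1.856581950; dist=6371·c=11828.284 ≈ 11828.3 km; running total=52136.3 km
Leg 5 bearing: y=sinΔλ·cosφ2=-0.71022753, x=cosφ1·sinφ2-sinφ1·cosφ2·cosΔλ=-0.64506037; θ=atan2(y, x)=-132.2471° <0 so +360° → 227.7529° ≈ 227.8°
Leg 6: φ1=-0.5917312, φ2=-0.4579360, Δφ=0.1337952, Δλ=-2.1497552 rad; a=sin²(Δφ/2)+cosφ1·cosφ2·sin²(Δλ/2)=0.5803662511; c=2·atan2(√a, √(1-a))=1.732229087; dist=6371·c=11036.032 ≈ 11036.0 km; running total=63172.3 km
Leg 6 bearing: y=sinΔλ·cosφ2=-0.75079068, x=cosφ1·sinφ2-sinφ1·cosφ2·cosΔλ=-0.64068590; θ=atan2(y, x)=-130.4757° <0 so +360° → 229.5243° ≈ 229.5°
Leg 7: φ1=-0.4579360, φ2=0.5247315, Δφ=0.9826675, Δλ=0.0551507 rad; a=sin²(Δφ/2)+cosφ1·cosφ2·sin²(Δλ/2)=0.2231875276; c=2·atan2(√a, √(1-a))=0.984085459; dist=6371·c=6269.608 ≈ 6269.6 km; running total=69441.9 km
Leg 7 bearing: y=sinΔλ·cosφ2=0.04770641, x=cosφ1·sinφ2-sinφ1·cosφ2·cosΔλ=0.83139853; θ=atan2(y, x)=3.2841° ≈ 3.3°

Leg 1: dist=1758.3 km, bearing=18.2°
Leg 2: dist=16198.8 km, bearing=74.9°
Leg 3: dist=9667.1 km, bearing=130.5°
Leg 4: dist=12683.8 km, bearing=328.8°
Leg 5: dist=11828.3 km, bearing=227.8°
Leg 6: dist=11036.0 km, bearing=229.5°
Leg 7: dist=6269.6 km, bearing=3.3°
Total: 69441.9 km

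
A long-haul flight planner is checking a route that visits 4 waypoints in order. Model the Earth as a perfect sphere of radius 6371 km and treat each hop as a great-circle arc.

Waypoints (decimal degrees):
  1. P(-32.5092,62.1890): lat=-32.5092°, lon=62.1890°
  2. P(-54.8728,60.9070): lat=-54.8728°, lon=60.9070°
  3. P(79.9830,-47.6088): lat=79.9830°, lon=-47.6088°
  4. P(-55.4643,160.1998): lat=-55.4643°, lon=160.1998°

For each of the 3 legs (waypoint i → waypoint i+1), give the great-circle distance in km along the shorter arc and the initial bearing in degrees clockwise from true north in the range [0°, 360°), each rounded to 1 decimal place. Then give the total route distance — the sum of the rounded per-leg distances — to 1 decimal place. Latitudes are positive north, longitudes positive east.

Leg 1: φ1=-0.5673926, φ2=-0.9577110, Δφ=-0.3903185, Δλ=-0.0223751 rad; a=sin²(Δφ/2)+cosφ1·cosφ2·sin²(Δλ/2)=0.0376667594; c=2·atan2(√a, √(1-a))=0.390637554; dist=6371·c=2488.752 ≈ 2488.8 km; running total=2488.8 km
Leg 1 bearing: y=sinΔλ·cosφ2=-0.01287343, x=cosφ1·sinφ2-sinφ1·cosφ2·cosΔλ=-0.38056034; θ=atan2(y, x)=-178.0626° <0 so +360° → 181.9374° ≈ 181.9°
Leg 2: φ1=-0.9577110, φ2=1.3959667, Δφ=2.3536777, Δλ=-1.8939580 rad; a=sin²(Δφ/2)+cosφ1·cosφ2·sin²(Δλ/2)=0.9185962203; c=2·atan2(√a, √(1-a))=2.562925687; dist=6371·c=16328.400 ≈ 16328.4 km; running total=18817.2 km
Leg 2 bearing: y=sinΔλ·cosφ2=-0.16493654, x=cosφ1·sinφ2-sinφ1·cosφ2·cosΔλ=0.52144487; θ=atan2(y, x)=-17.5525° <0 so +360° → 342.4475° ≈ 342.4°
Leg 3: φ1=1.3959667, φ2=-0.9680347, Δφ=-2.3640013, Δλ=3.6269443 rad; a=sin²(Δφ/2)+cosφ1·cosφ2·sin²(Δλ/2)=0.9492187390; c=2·atan2(√a, √(1-a))=2.686994332; dist=6371·c=17118.841 ≈ 17118.8 km; running total=35936.0 km
Leg 3 bearing: y=sinΔλ·cosφ2=-0.26447901, x=cosφ1·sinφ2-sinφ1·cosφ2·cosΔλ=0.35051527; θ=atan2(y, x)=-37.0361° <0 so +360° → 322.9639° ≈ 323.0°

Leg 1: dist=2488.8 km, bearing=181.9°
Leg 2: dist=16328.4 km, bearing=342.4°
Leg 3: dist=17118.8 km, bearing=323.0°
Total: 35936.0 km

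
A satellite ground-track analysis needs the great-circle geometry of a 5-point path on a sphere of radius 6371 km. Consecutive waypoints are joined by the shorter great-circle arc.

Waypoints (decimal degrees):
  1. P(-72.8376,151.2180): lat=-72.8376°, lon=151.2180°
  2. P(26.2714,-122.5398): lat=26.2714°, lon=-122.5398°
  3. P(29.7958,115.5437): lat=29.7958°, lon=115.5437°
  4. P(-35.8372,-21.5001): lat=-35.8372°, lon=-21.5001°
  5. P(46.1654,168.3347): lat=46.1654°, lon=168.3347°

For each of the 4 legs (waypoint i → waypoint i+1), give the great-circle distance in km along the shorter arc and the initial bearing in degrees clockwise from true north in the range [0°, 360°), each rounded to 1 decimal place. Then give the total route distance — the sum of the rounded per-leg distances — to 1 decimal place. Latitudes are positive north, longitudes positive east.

Leg 1: dist=12668.1 km, bearing=78.2°
Leg 2: dist=11234.9 km, bearing=311.4°
Leg 3: dist=15977.5 km, bearing=248.9°
Leg 4: dist=18603.2 km, bearing=327.4°
Total: 58483.7 km

Leg 1: φ1=-1.2712559, φ2=0.4585224, Δφ=1.7297784, Δλ=-4.7779750 rad; a=sin²(Δφ/2)+cosφ1·cosφ2·sin²(Δλ/2)=0.7027864425; c=2·atan2(√a, √(1-a))=1.988401816; dist=6371·c=12668.108 ≈ 12668.1 km; running total=12668.1 km
Leg 1 bearing: y=sinΔλ·cosφ2=0.89477957, x=cosφ1·sinφ2-sinφ1·cosφ2·cosΔλ=0.18676229; θ=atan2(y, x)=78.2102° ≈ 78.2°
Leg 2: φ1=0.4585224, φ2=0.5200348, Δφ=0.0615124, Δλ=4.1553410 rad; a=sin²(Δφ/2)+cosφ1·cosφ2·sin²(Δλ/2)=0.5957289433; c=2·atan2(√a, √(1-a))=1.763443623; dist=6371·c=11234.899 ≈ 11234.9 km; running total=23903.0 km
Leg 2 bearing: y=sinΔλ·cosφ2=-0.73660714, x=cosφ1·sinφ2-sinφ1·cosφ2·cosΔλ=0.64865538; θ=atan2(y, x)=-48.6329° <0 so +360° → 311.3671° ≈ 311.4°
Leg 3: φ1=0.5200348, φ2=-0.6254771, Δφ=-1.1455119, Δλ=-2.3918655 rad; a=sin²(Δφ/2)+cosφ1·cosφ2·sin²(Δλ/2)=0.9029082904; c=2·atan2(√a, √(1-a))=2.507849479; dist=6371·c=15977.509 ≈ 15977.5 km; running total=39880.5 km
Leg 3 bearing: y=sinΔλ·cosφ2=-0.55243166, x=cosφ1·sinφ2-sinφ1·cosφ2·cosΔλ=-0.21325783; θ=atan2(y, x)=-111.1083° <0 so +360° → 248.8917° ≈ 248.9°
Leg 4: φ1=-0.6254771, φ2=0.8057382, Δφ=1.4312154, Δλ=3.3132423 rad; a=sin²(Δφ/2)+cosφ1·cosφ2·sin²(Δλ/2)=0.9877729252; c=2·atan2(√a, √(1-a))=2.919987274; dist=6371·c=18603.239 ≈ 18603.2 km; running total=58483.7 km
Leg 4 bearing: y=sinΔλ·cosφ2=-0.11829800, x=cosφ1·sinφ2-sinφ1·cosφ2·cosΔλ=0.18524545; θ=atan2(y, x)=-32.5624° <0 so +360° → 327.4376° ≈ 327.4°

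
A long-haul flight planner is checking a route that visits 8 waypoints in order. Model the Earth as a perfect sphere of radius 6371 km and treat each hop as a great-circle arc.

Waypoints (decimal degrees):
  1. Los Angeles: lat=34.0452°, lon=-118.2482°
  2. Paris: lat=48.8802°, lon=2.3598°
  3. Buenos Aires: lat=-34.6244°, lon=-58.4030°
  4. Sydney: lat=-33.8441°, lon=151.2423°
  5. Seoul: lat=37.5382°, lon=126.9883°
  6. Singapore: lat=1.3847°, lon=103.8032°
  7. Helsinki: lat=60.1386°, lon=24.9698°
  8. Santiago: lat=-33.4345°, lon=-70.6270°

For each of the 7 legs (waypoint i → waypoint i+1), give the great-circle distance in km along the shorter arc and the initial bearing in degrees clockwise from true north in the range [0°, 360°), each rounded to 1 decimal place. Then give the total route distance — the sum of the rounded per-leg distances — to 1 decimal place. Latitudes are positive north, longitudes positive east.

Leg 1: dist=9085.0 km, bearing=34.9°
Leg 2: dist=11055.3 km, bearing=226.7°
Leg 3: dist=11799.3 km, bearing=205.3°
Leg 4: dist=8324.4 km, bearing=340.3°
Leg 5: dist=4667.6 km, bearing=216.0°
Leg 6: dist=9258.2 km, bearing=330.5°
Leg 7: dist=13479.3 km, bearing=256.2°
Total: 67669.1 km

Leg 1: φ1=0.5942008, φ2=0.8531204, Δφ=0.2589196, Δλ=2.1050067 rad; a=sin²(Δφ/2)+cosφ1·cosφ2·sin²(Δλ/2)=0.4278483275; c=2·atan2(√a, √(1-a))=1.425987414; dist=6371·c=9084.966 ≈ 9085.0 km; running total=9085.0 km
Leg 1 bearing: y=sinΔλ·cosφ2=0.56600787, x=cosφ1·sinφ2-sinφ1·cosφ2·cosΔλ=0.81167212; θ=atan2(y, x)=34.8894° ≈ 34.9°
Leg 2: φ1=0.8531204, φ2=-0.6043098, Δφ=-1.4574302, Δλ=-1.0605109 rad; a=sin²(Δφ/2)+cosφ1·cosφ2·sin²(Δλ/2)=0.5818610926; c=2·atan2(√a, √(1-a))=1.735258906; dist=6371·c=11055.334 ≈ 11055.3 km; running total=20140.3 km
Leg 2 bearing: y=sinΔλ·cosφ2=-0.71806195, x=cosφ1·sinφ2-sinφ1·cosφ2·cosΔλ=-0.67644814; θ=atan2(y, x)=-133.2907° <0 so +360° → 226.7093° ≈ 226.7°
Leg 3: φ1=-0.6043098, φ2=-0.5906910, Δφ=0.0136188, Δλ=3.6590007 rad; a=sin²(Δφ/2)+cosφ1·cosφ2·sin²(Δλ/2)=0.6387753033; c=2·atan2(√a, √(1-a))=1.852039931; dist=6371·c=11799.346 ≈ 11799.3 km; running total=31939.6 km
Leg 3 bearing: y=sinΔλ·cosφ2=-0.41081724, x=cosφ1·sinφ2-sinφ1·cosφ2·cosΔλ=-0.86844393; θ=atan2(y, x)=-154.6835° <0 so +360° → 205.3165° ≈ 205.3°
Leg 4: φ1=-0.5906910, φ2=0.6551652, Δφ=1.2458562, Δλ=-0.4233122 rad; a=sin²(Δφ/2)+cosφ1·cosφ2·sin²(Δλ/2)=0.3694395949; c=2·atan2(√a, √(1-a))=1.306613213; dist=6371·c=8324.433 ≈ 8324.4 km; running total=40264.0 km
Leg 4 bearing: y=sinΔλ·cosφ2=-0.32572888, x=cosφ1·sinφ2-sinφ1·cosφ2·cosΔλ=0.90868951; θ=atan2(y, x)=-19.7207° <0 so +360° → 340.2793° ≈ 340.3°
Leg 5: φ1=0.6551652, φ2=0.0241676, Δφ=-0.6309976, Δλ=-0.4046563 rad; a=sin²(Δφ/2)+cosφ1·cosφ2·sin²(Δλ/2)=0.1282910670; c=2·atan2(√a, √(1-a))=0.732630141; dist=6371·c=4667.587 ≈ 4667.6 km; running total=44931.6 km
Leg 5 bearing: y=sinΔλ·cosφ2=-0.39358790, x=cosφ1·sinφ2-sinφ1·cosφ2·cosΔλ=-0.54075728; θ=atan2(y, x)=-143.9512° <0 so +360° → 216.0488° ≈ 216.0°
Leg 6: φ1=0.0241676, φ2=1.0496166, Δφ=1.0254490, Δλ=-1.3759024 rad; a=sin²(Δφ/2)+cosφ1·cosφ2·sin²(Δλ/2)=0.4413230246; c=2·atan2(√a, √(1-a))=1.453171327; dist=6371·c=9258.155 ≈ 9258.2 km; running total=54189.8 km
Leg 6 bearing: y=sinΔλ·cosφ2=-0.48847740, x=cosφ1·sinφ2-sinφ1·cosφ2·cosΔλ=0.86464899; θ=atan2(y, x)=-29.4640° <0 so +360° → 330.5360° ≈ 330.5°
Leg 7: φ1=1.0496166, φ2=-0.5835421, Δφ=-1.6331587, Δλ=-1.6684789 rad; a=sin²(Δφ/2)+cosφ1·cosφ2·sin²(Δλ/2)=0.7591770161; c=2·atan2(√a, √(1-a))=2.115721418; dist=6371·c=13479.261 ≈ 13479.3 km; running total=67669.1 km
Leg 7 bearing: y=sinΔλ·cosφ2=-0.83053798, x=cosφ1·sinφ2-sinφ1·cosφ2·cosΔλ=-0.20375416; θ=atan2(y, x)=-103.7840° <0 so +360° → 256.2160° ≈ 256.2°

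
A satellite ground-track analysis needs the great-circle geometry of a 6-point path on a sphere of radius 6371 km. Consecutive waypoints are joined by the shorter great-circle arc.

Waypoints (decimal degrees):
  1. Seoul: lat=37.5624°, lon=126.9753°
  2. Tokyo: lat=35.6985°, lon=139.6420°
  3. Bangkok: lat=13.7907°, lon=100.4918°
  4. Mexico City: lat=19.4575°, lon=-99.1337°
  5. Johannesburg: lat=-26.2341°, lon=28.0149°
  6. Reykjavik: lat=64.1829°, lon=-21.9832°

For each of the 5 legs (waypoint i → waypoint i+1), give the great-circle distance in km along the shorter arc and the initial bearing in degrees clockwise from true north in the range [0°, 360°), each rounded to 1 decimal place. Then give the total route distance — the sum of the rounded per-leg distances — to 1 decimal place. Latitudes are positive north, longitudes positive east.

Leg 1: dist=1148.2 km, bearing=96.6°
Leg 2: dist=4597.6 km, bearing=248.1°
Leg 3: dist=15739.2 km, bearing=30.6°
Leg 4: dist=14582.9 km, bearing=108.3°
Leg 5: dist=10946.3 km, bearing=340.3°
Total: 47014.2 km

Leg 1: φ1=0.6555876, φ2=0.6230564, Δφ=-0.0325312, Δλ=0.2210756 rad; a=sin²(Δφ/2)+cosφ1·cosφ2·sin²(Δλ/2)=0.0080981996; c=2·atan2(√a, √(1-a))=0.180223804; dist=6371·c=1148.206 ≈ 1148.2 km; running total=1148.2 km
Leg 1 bearing: y=sinΔλ·cosφ2=0.17807637, x=cosφ1·sinφ2-sinφ1·cosφ2·cosΔλ=-0.02047637; θ=atan2(y, x)=96.5594° ≈ 96.6°
Leg 2: φ1=0.6230564, φ2=0.2406931, Δφ=-0.3823632, Δλ=-0.6832999 rad; a=sin²(Δφ/2)+cosφ1·cosφ2·sin²(Δλ/2)=0.1246400886; c=2·atan2(√a, √(1-a))=0.721645306; dist=6371·c=4597.602 ≈ 4597.6 km; running total=5745.8 km
Leg 2 bearing: y=sinΔλ·cosφ2=-0.61315541, x=cosφ1·sinφ2-sinφ1·cosφ2·cosΔλ=-0.24588655; θ=atan2(y, x)=-111.8517° <0 so +360° → 248.1483° ≈ 248.1°
Leg 3: φ1=0.2406931, φ2=0.3395974, Δφ=0.0989043, Δλ=-3.4841222 rad; a=sin²(Δφ/2)+cosφ1·cosφ2·sin²(Δλ/2)=0.8915540601; c=2·atan2(√a, √(1-a))=2.470444432; dist=6371·c=15739.201 ≈ 15739.2 km; running total=21485.0 km
Leg 3 bearing: y=sinΔλ·cosφ2=0.31668884, x=cosφ1·sinφ2-sinφ1·cosφ2·cosΔλ=0.53521010; θ=atan2(y, x)=30.6132° ≈ 30.6°
Leg 4: φ1=0.3395974, φ2=-0.4578714, Δφ=-0.7974689, Δλ=2.2191617 rad; a=sin²(Δφ/2)+cosφ1·cosφ2·sin²(Δλ/2)=0.8289961011; c=2·atan2(√a, √(1-a))=2.288945661; dist=6371·c=14582.873 ≈ 14582.9 km; running total=36067.9 km
Leg 4 bearing: y=sinΔλ·cosφ2=0.71496994, x=cosφ1·sinφ2-sinφ1·cosφ2·cosΔλ=-0.23635619; θ=atan2(y, x)=108.2930° ≈ 108.3°
Leg 5: φ1=-0.4578714, φ2=1.1202029, Δφ=1.5780743, Δλ=-0.8726315 rad; a=sin²(Δφ/2)+cosφ1·cosφ2·sin²(Δλ/2)=0.5734049776; c=2·atan2(√a, √(1-a))=1.718138833; dist=6371·c=10946.263 ≈ 10946.3 km; running total=47014.2 km
Leg 5 bearing: y=sinΔλ·cosφ2=-0.33360290, x=cosφ1·sinφ2-sinφ1·cosφ2·cosΔλ=0.93121208; θ=atan2(y, x)=-19.7099° <0 so +360° → 340.2901° ≈ 340.3°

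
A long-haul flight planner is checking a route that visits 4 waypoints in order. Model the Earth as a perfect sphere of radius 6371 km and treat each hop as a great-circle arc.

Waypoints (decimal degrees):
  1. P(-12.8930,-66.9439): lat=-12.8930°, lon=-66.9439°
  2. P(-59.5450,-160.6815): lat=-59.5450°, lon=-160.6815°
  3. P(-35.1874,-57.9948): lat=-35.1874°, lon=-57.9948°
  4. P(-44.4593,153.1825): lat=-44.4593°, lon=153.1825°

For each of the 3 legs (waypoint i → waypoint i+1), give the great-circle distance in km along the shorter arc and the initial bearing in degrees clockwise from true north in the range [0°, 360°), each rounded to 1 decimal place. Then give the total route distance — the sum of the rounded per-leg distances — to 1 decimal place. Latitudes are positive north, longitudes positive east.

Leg 1: dist=8982.9 km, bearing=210.8°
Leg 2: dist=7345.6 km, bearing=119.3°
Leg 3: dist=10616.7 km, bearing=201.8°
Total: 26945.2 km

Leg 1: φ1=-0.2250253, φ2=-1.0392563, Δφ=-0.8142310, Δλ=-1.6360298 rad; a=sin²(Δφ/2)+cosφ1·cosφ2·sin²(Δλ/2)=0.4199313861; c=2·atan2(√a, √(1-a))=1.409966653; dist=6371·c=8982.898 ≈ 8982.9 km; running total=8982.9 km
Leg 1 bearing: y=sinΔλ·cosφ2=-0.50578342, x=cosφ1·sinφ2-sinφ1·cosφ2·cosΔλ=-0.84766692; θ=atan2(y, x)=-149.1764° <0 so +360° → 210.8236° ≈ 210.8°
Leg 2: φ1=-1.0392563, φ2=-0.6141360, Δφ=0.4251203, Δλ=1.7922210 rad; a=sin²(Δφ/2)+cosφ1·cosφ2·sin²(Δλ/2)=0.2971152293; c=2·atan2(√a, √(1-a))=1.152975682; dist=6371·c=7345.608 ≈ 7345.6 km; running total=16328.5 km
Leg 2 bearing: y=sinΔλ·cosφ2=0.79731841, x=cosφ1·sinφ2-sinφ1·cosφ2·cosΔλ=-0.44680470; θ=atan2(y, x)=119.2656° ≈ 119.3°
Leg 3: φ1=-0.6141360, φ2=-0.7759612, Δφ=-0.1618252, Δλ=3.6857392 rad; a=sin²(Δφ/2)+cosφ1·cosφ2·sin²(Δλ/2)=0.5477336407; c=2·atan2(√a, √(1-a))=1.666409221; dist=6371·c=10616.693 ≈ 10616.7 km; running total=26945.2 km
Leg 3 bearing: y=sinΔλ·cosφ2=-0.36949892, x=cosφ1·sinφ2-sinφ1·cosφ2·cosΔλ=-0.92431410; θ=atan2(y, x)=-158.2107° <0 so +360° → 201.7893° ≈ 201.8°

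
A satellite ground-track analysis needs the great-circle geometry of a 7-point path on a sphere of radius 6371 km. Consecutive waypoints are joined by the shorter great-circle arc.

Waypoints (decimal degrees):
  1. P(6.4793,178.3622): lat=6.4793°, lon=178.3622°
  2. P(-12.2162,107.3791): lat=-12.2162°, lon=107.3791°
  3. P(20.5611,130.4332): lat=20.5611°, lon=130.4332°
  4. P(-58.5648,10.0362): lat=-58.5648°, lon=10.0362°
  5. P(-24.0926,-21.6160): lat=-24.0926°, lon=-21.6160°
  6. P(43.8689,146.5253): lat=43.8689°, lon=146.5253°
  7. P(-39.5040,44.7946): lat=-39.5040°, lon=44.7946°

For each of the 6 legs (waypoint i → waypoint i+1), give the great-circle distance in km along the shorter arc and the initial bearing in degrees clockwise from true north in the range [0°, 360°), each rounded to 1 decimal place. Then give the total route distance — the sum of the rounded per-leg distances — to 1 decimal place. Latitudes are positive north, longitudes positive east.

Leg 1: dist=8116.0 km, bearing=255.1°
Leg 2: dist=4431.4 km, bearing=34.9°
Leg 3: dist=13692.9 km, bearing=212.5°
Leg 4: dist=4569.9 km, bearing=313.2°
Leg 5: dist=17565.2 km, bearing=23.3°
Leg 6: dist=13747.9 km, bearing=245.1°
Total: 62123.3 km

Leg 1: φ1=0.1130851, φ2=-0.2132129, Δφ=-0.3262980, Δλ=-1.2388888 rad; a=sin²(Δφ/2)+cosφ1·cosφ2·sin²(Δλ/2)=0.3537217723; c=2·atan2(√a, √(1-a))=1.273897156; dist=6371·c=8115.999 ≈ 8116.0 km; running total=8116.0 km
Leg 1 bearing: y=sinΔλ·cosφ2=-0.92401446, x=cosφ1·sinφ2-sinφ1·cosφ2·cosΔλ=-0.24618693; θ=atan2(y, x)=-104.9189° <0 so +360° → 255.0811° ≈ 255.1°
Leg 2: φ1=-0.2132129, φ2=0.3588589, Δφ=0.5720718, Δλ=0.4023700 rad; a=sin²(Δφ/2)+cosφ1·cosφ2·sin²(Δλ/2)=0.1161512915; c=2·atan2(√a, √(1-a))=0.695556174; dist=6371·c=4431.388 ≈ 4431.4 km; running total=12547.4 km
Leg 2 bearing: y=sinΔλ·cosφ2=0.36665448, x=cosφ1·sinφ2-sinφ1·cosφ2·cosΔλ=0.52555225; θ=atan2(y, x)=34.9018° ≈ 34.9°
Leg 3: φ1=0.3588589, φ2=-1.0221486, Δφ=-1.3810075, Δλ=-2.1013241 rad; a=sin²(Δφ/2)+cosφ1·cosφ2·sin²(Δλ/2)=0.7733698315; c=2·atan2(√a, √(1-a))=2.149261735; dist=6371·c=13692.947 ≈ 13692.9 km; running total=26240.3 km
Leg 3 bearing: y=sinΔλ·cosφ2=-0.44984395, x=cosφ1·sinφ2-sinφ1·cosφ2·cosΔλ=-0.70619839; θ=atan2(y, x)=-147.5031° <0 so +360° → 212.4969° ≈ 212.5°
Leg 4: φ1=-1.0221486, φ2=-0.4204952, Δφ=0.6016534, Δλ=-0.5524351 rad; a=sin²(Δφ/2)+cosφ1·cosφ2·sin²(Δλ/2)=0.1232097827; c=2·atan2(√a, √(1-a))=0.717304397; dist=6371·c=4569.946 ≈ 4569.9 km; running total=30810.2 km
Leg 4 bearing: y=sinΔλ·cosφ2=-0.47904805, x=cosφ1·sinφ2-sinφ1·cosφ2·cosΔλ=0.45014386; θ=atan2(y, x)=-46.7817° <0 so +360° → 313.2183° ≈ 313.2°
Leg 5: φ1=-0.4204952, φ2=0.7656567, Δφ=1.1861519, Δλ=2.9346193 rad; a=sin²(Δφ/2)+cosφ1·cosφ2·sin²(Δλ/2)=0.9634873406; c=2·atan2(√a, √(1-a))=2.757062222; dist=6371·c=17565.243 ≈ 17565.2 km; running total=48375.4 km
Leg 5 bearing: y=sinΔλ·cosφ2=0.14814971, x=cosφ1·sinφ2-sinφ1·cosφ2·cosΔλ=0.34462966; θ=atan2(y, x)=23.2619° ≈ 23.3°
Leg 6: φ1=0.7656567, φ2=-0.6894749, Δφ=-1.4551316, Δλ=-1.7755357 rad; a=sin²(Δφ/2)+cosφ1·cosφ2·sin²(Δλ/2)=0.7769696131; c=2·atan2(√a, √(1-a))=2.157884637; dist=6371·c=13747.883 ≈ 13747.9 km; running total=62123.3 km
Leg 6 bearing: y=sinΔλ·cosφ2=-0.75546496, x=cosφ1·sinφ2-sinφ1·cosφ2·cosΔλ=-0.34989145; θ=atan2(y, x)=-114.8511° <0 so +360° → 245.1489° ≈ 245.1°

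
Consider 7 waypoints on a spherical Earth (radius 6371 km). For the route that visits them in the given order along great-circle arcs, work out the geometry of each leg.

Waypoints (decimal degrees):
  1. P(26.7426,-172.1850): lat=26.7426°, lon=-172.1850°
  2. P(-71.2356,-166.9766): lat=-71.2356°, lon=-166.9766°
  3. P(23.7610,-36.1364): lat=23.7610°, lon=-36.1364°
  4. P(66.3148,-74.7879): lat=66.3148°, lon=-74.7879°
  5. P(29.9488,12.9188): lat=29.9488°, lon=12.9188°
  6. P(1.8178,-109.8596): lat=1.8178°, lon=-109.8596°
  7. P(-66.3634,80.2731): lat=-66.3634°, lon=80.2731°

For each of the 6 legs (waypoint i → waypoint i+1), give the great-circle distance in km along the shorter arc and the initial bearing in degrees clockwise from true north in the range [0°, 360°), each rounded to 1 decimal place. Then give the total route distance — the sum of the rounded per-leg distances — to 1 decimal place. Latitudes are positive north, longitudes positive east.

Leg 1: dist=10902.3 km, bearing=178.3°
Leg 2: dist=13902.9 km, bearing=122.3°
Leg 3: dist=5448.1 km, bearing=340.6°
Leg 4: dist=6882.3 km, bearing=79.0°
Leg 5: dist=13002.9 km, bearing=289.5°
Leg 6: dist=12793.9 km, bearing=184.5°
Total: 62932.4 km

Leg 1: φ1=0.4667464, φ2=-1.2432958, Δφ=-1.7100422, Δλ=0.0909037 rad; a=sin²(Δφ/2)+cosφ1·cosφ2·sin²(Δλ/2)=0.5699912102; c=2·atan2(√a, √(1-a))=1.711239987; dist=6371·c=10902.310 ≈ 10902.3 km; running total=10902.3 km
Leg 1 bearing: y=sinΔλ·cosφ2=0.02920142, x=cosφ1·sinφ2-sinφ1·cosφ2·cosΔλ=-0.98972329; θ=atan2(y, x)=178.3100° ≈ 178.3°
Leg 2: φ1=-1.2432958, φ2=0.4147077, Δφ=1.6580034, Δλ=2.2835923 rad; a=sin²(Δφ/2)+cosφ1·cosφ2·sin²(Δλ/2)=0.7870184026; c=2·atan2(√a, √(1-a))=2.182223682; dist=6371·c=13902.947 ≈ 13902.9 km; running total=24805.2 km
Leg 2 bearing: y=sinΔλ·cosφ2=0.69240796, x=cosφ1·sinφ2-sinφ1·cosφ2·cosΔλ=-0.43709606; θ=atan2(y, x)=122.2630° ≈ 122.3°
Leg 3: φ1=0.4147077, φ2=1.1574116, Δφ=0.7427039, Δλ=-0.6745959 rad; a=sin²(Δφ/2)+cosφ1·cosφ2·sin²(Δλ/2)=0.1719448980; c=2·atan2(√a, √(1-a))=0.855143524; dist=6371·c=5448.119 ≈ 5448.1 km; running total=30253.3 km
Leg 3 bearing: y=sinΔλ·cosφ2=-0.25090153, x=cosφ1·sinφ2-sinφ1·cosφ2·cosΔλ=0.71173578; θ=atan2(y, x)=-19.4186° <0 so +360° → 340.5814° ≈ 340.6°
Leg 4: φ1=1.1574116, φ2=0.5227052, Δφ=-0.6347064, Δλ=1.5307707 rad; a=sin²(Δφ/2)+cosφ1·cosφ2·sin²(Δλ/2)=0.2644488127; c=2·atan2(√a, √(1-a))=1.080256219; dist=6371·c=6882.312 ≈ 6882.3 km; running total=37135.6 km
Leg 4 bearing: y=sinΔλ·cosφ2=0.86577789, x=cosφ1·sinφ2-sinφ1·cosφ2·cosΔλ=0.16879337; θ=atan2(y, x)=78.9679° ≈ 79.0°
Leg 5: φ1=0.5227052, φ2=0.0317266, Δφ=-0.4909786, Δλ=-2.1428873 rad; a=sin²(Δφ/2)+cosφ1·cosφ2·sin²(Δλ/2)=0.7265140806; c=2·atan2(√a, √(1-a))=2.040955464; dist=6371·c=13002.927 ≈ 13002.9 km; running total=50138.5 km
Leg 5 bearing: y=sinΔλ·cosφ2=-0.84034765, x=cosφ1·sinφ2-sinφ1·cosφ2·cosΔλ=0.29762613; θ=atan2(y, x)=-70.4974° <0 so +360° → 289.5026° ≈ 289.5°
Leg 6: φ1=0.0317266, φ2=-1.1582598, Δφ=-1.1899864, Δλ=3.3184416 rad; a=sin²(Δφ/2)+cosφ1·cosφ2·sin²(Δλ/2)=0.7117711839; c=2·atan2(√a, √(1-a))=2.008148521; dist=6371·c=12793.914 ≈ 12793.9 km; running total=62932.4 km
Leg 6 bearing: y=sinΔλ·cosφ2=-0.07053580, x=cosφ1·sinφ2-sinφ1·cosφ2·cosΔλ=-0.90312600; θ=atan2(y, x)=-175.5342° <0 so +360° → 184.4658° ≈ 184.5°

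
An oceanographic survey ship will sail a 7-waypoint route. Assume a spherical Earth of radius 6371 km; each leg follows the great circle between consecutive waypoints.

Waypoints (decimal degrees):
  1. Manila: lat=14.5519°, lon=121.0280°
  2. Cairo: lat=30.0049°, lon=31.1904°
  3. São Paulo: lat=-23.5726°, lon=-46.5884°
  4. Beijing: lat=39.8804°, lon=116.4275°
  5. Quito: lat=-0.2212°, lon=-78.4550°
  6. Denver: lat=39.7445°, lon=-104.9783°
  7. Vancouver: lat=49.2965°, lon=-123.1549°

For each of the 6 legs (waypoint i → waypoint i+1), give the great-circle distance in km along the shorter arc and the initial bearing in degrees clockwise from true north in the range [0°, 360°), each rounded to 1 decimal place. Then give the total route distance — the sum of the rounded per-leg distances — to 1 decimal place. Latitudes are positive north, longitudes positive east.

Leg 1: dist=9189.7 km, bearing=299.2°
Leg 2: dist=10211.2 km, bearing=243.7°
Leg 3: dist=17601.4 km, bearing=37.3°
Leg 4: dist=15354.1 km, bearing=22.6°
Leg 5: dist=5195.5 km, bearing=331.9°
Leg 6: dist=1782.5 km, bearing=312.6°
Total: 59334.4 km

Leg 1: φ1=0.2539786, φ2=0.5236843, Δφ=0.2697057, Δλ=-1.5679619 rad; a=sin²(Δφ/2)+cosφ1·cosφ2·sin²(Δλ/2)=0.4359885723; c=2·atan2(√a, √(1-a))=1.442421154; dist=6371·c=9189.665 ≈ 9189.7 km; running total=9189.7 km
Leg 1 bearing: y=sinΔλ·cosφ2=-0.86597916, x=cosφ1·sinφ2-sinφ1·cosφ2·cosΔλ=0.48341518; θ=atan2(y, x)=-60.8285° <0 so +360° → 299.1715° ≈ 299.2°
Leg 2: φ1=0.5236843, φ2=-0.4114195, Δφ=-0.9351038, Δλ=-1.3574961 rad; a=sin²(Δφ/2)+cosφ1·cosφ2·sin²(Δλ/2)=0.5159826294; c=2·atan2(√a, √(1-a))=1.602767032; dist=6371·c=10211.229 ≈ 10211.2 km; running total=19400.9 km
Leg 2 bearing: y=sinΔλ·cosφ2=-0.89578280, x=cosφ1·sinφ2-sinφ1·cosφ2·cosΔλ=-0.44334118; θ=atan2(y, x)=-116.3317° <0 so +360° → 243.6683° ≈ 243.7°
Leg 3: φ1=-0.4114195, φ2=0.6960443, Δφ=1.1074638, Δλ=2.8451642 rad; a=sin²(Δφ/2)+cosφ1·cosφ2·sin²(Δλ/2)=0.9645455450; c=2·atan2(√a, √(1-a))=2.762744033; dist=6371·c=17601.442 ≈ 17601.4 km; running total=37002.3 km
Leg 3 bearing: y=sinΔλ·cosφ2=0.22415787, x=cosφ1·sinφ2-sinφ1·cosφ2·cosΔλ=0.29418191; θ=atan2(y, x)=37.3063° ≈ 37.3°
Leg 4: φ1=0.6960443, φ2=-0.0038607, Δφ=-0.6999050, Δλ=-3.4013413 rad; a=sin²(Δφ/2)+cosφ1·cosφ2·sin²(Δλ/2)=0.8720560856; c=2·atan2(√a, √(1-a))=2.410001206; dist=6371·c=15354.118 ≈ 15354.1 km; running total=52356.4 km
Leg 4 bearing: y=sinΔλ·cosφ2=0.25683570, x=cosφ1·sinφ2-sinφ1·cosφ2·cosΔλ=0.61671103; θ=atan2(y, x)=22.6098° ≈ 22.6°
Leg 5: φ1=-0.0038607, φ2=0.6936724, Δφ=0.6975331, Δλ=-0.4629189 rad; a=sin²(Δφ/2)+cosφ1·cosφ2·sin²(Δλ/2)=0.1572475849; c=2·atan2(√a, √(1-a))=0.815499471; dist=6371·c=5195.547 ≈ 5195.5 km; running total=57551.9 km
Leg 5 bearing: y=sinΔλ·cosφ2=-0.34336273, x=cosφ1·sinφ2-sinφ1·cosφ2·cosΔλ=0.64201648; θ=atan2(y, x)=-28.1387° <0 so +360° → 331.8613° ≈ 331.9°
Leg 6: φ1=0.6936724, φ2=0.8603862, Δφ=0.1667139, Δλ=-0.3172415 rad; a=sin²(Δφ/2)+cosφ1·cosφ2·sin²(Δλ/2)=0.0194432482; c=2·atan2(√a, √(1-a))=0.279789812; dist=6371·c=1782.541 ≈ 1782.5 km; running total=59334.4 km
Leg 6 bearing: y=sinΔλ·cosφ2=-0.20343453, x=cosφ1·sinφ2-sinφ1·cosφ2·cosΔλ=0.18674909; θ=atan2(y, x)=-47.4487° <0 so +360° → 312.5513° ≈ 312.6°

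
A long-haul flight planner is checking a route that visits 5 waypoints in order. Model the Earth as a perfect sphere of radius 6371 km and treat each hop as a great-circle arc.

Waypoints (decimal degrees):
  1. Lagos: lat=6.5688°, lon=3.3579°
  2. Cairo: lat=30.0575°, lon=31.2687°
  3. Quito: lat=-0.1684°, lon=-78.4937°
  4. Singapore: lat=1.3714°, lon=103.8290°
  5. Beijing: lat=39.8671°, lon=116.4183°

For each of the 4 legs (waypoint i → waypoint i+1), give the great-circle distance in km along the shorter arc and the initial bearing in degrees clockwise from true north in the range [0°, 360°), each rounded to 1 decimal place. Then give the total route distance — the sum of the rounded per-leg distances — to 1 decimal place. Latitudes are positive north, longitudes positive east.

Leg 1: φ1=0.1146472, φ2=0.5246023, Δφ=0.4099552, Δλ=0.4871354 rad; a=sin²(Δφ/2)+cosφ1·cosφ2·sin²(Δλ/2)=0.0914401279; c=2·atan2(√a, √(1-a))=0.614399533; dist=6371·c=3914.339 ≈ 3914.3 km; running total=3914.3 km
Leg 1 bearing: y=sinΔλ·cosφ2=0.40514828, x=cosφ1·sinφ2-sinφ1·cosφ2·cosΔλ=0.41008559; θ=atan2(y, x)=44.6530° ≈ 44.7°
Leg 2: φ1=0.5246023, φ2=-0.0029391, Δφ=-0.5275415, Δλ=-1.9157153 rad; a=sin²(Δφ/2)+cosφ1·cosφ2·sin²(Δλ/2)=0.6470609503; c=2·atan2(√a, √(1-a))=1.869332978; dist=6371·c=11909.520 ≈ 11909.5 km; running total=15823.8 km
Leg 2 bearing: y=sinΔλ·cosφ2=-0.94109880, x=cosφ1·sinφ2-sinφ1·cosφ2·cosΔλ=0.16680936; θ=atan2(y, x)=-79.9487° <0 so +360° → 280.0513° ≈ 280.1°
Leg 3: φ1=-0.0029391, φ2=0.0239354, Δφ=0.0268746, Δλ=3.1821314 rad; a=sin²(Δφ/2)+cosφ1·cosφ2·sin²(Δλ/2)=0.9994791207; c=2·atan2(√a, √(1-a))=3.095943128; dist=6371·c=19724.254 ≈ 19724.3 km; running total=35548.1 km
Leg 3 bearing: y=sinΔλ·cosφ2=-0.04051605, x=cosφ1·sinφ2-sinφ1·cosφ2·cosΔλ=0.02099718; θ=atan2(y, x)=-62.6048° <0 so +360° → 297.3952° ≈ 297.4°
Leg 4: φ1=0.0239354, φ2=0.6958122, Δφ=0.6718767, Δλ=0.2197247 rad; a=sin²(Δφ/2)+cosφ1·cosφ2·sin²(Δλ/2)=0.1178966370; c=2·atan2(√a, √(1-a))=0.700985831; dist=6371·c=4465.981 ≈ 4466.0 km; running total=40014.1 km
Leg 4 bearing: y=sinΔλ·cosφ2=0.16729233, x=cosφ1·sinφ2-sinφ1·cosφ2·cosΔλ=0.62289755; θ=atan2(y, x)=15.0332° ≈ 15.0°

Leg 1: dist=3914.3 km, bearing=44.7°
Leg 2: dist=11909.5 km, bearing=280.1°
Leg 3: dist=19724.3 km, bearing=297.4°
Leg 4: dist=4466.0 km, bearing=15.0°
Total: 40014.1 km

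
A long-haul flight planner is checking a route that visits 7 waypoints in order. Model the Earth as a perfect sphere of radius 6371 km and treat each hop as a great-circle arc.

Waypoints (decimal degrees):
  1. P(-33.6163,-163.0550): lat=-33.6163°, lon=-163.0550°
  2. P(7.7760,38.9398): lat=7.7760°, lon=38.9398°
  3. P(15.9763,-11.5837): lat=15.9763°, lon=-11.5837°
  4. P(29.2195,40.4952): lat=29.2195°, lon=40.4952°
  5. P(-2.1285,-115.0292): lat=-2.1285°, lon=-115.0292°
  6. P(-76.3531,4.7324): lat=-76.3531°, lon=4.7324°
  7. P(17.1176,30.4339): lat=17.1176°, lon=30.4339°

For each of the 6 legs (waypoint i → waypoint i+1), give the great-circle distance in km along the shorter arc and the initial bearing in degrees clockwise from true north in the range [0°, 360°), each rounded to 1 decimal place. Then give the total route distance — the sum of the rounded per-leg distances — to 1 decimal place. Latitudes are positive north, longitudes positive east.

Leg 1: dist=16360.8 km, bearing=223.1°
Leg 2: dist=5559.4 km, bearing=284.4°
Leg 3: dist=5499.4 km, bearing=65.0°
Leg 4: dist=16043.5 km, bearing=314.8°
Leg 5: dist=10523.8 km, bearing=168.1°
Leg 6: dist=10536.0 km, bearing=24.6°
Total: 64522.9 km

Leg 1: φ1=-0.5867151, φ2=0.1357168, Δφ=0.7224319, Δλ=3.5254743 rad; a=sin²(Δφ/2)+cosφ1·cosφ2·sin²(Δλ/2)=0.9199797093; c=2·atan2(√a, √(1-a))=2.568004761; dist=6371·c=16360.758 ≈ 16360.8 km; running total=16360.8 km
Leg 1 bearing: y=sinΔλ·cosφ2=-0.37107856, x=cosφ1·sinφ2-sinφ1·cosφ2·cosΔλ=-0.39594050; θ=atan2(y, x)=-136.8565° <0 so +360° → 223.1435° ≈ 223.1°
Leg 2: φ1=0.1357168, φ2=0.2788390, Δφ=0.1431222, Δλ=-0.8818014 rad; a=sin²(Δφ/2)+cosφ1·cosφ2·sin²(Δλ/2)=0.1785872029; c=2·atan2(√a, √(1-a))=0.872615040; dist=6371·c=5559.430 ≈ 5559.4 km; running total=21920.2 km
Leg 2 bearing: y=sinΔλ·cosφ2=-0.74207182, x=cosφ1·sinφ2-sinφ1·cosφ2·cosΔλ=0.19001229; θ=atan2(y, x)=-75.6376° <0 so +360° → 284.3624° ≈ 284.4°
Leg 3: φ1=0.2788390, φ2=0.5099765, Δφ=0.2311374, Δλ=0.9089483 rad; a=sin²(Δφ/2)+cosφ1·cosφ2·sin²(Δλ/2)=0.1749911759; c=2·atan2(√a, √(1-a))=0.863188667; dist=6371·c=5499.375 ≈ 5499.4 km; running total=27419.6 km
Leg 3 bearing: y=sinΔλ·cosφ2=0.68848038, x=cosφ1·sinφ2-sinφ1·cosφ2·cosΔλ=0.32167036; θ=atan2(y, x)=64.9572° ≈ 65.0°
Leg 4: φ1=0.5099765, φ2=-0.0371493, Δφ=-0.5471258, Δλ=-2.7144128 rad; a=sin²(Δφ/2)+cosφ1·cosφ2·sin²(Δλ/2)=0.9059553400; c=2·atan2(√a, √(1-a))=2.518213968; dist=6371·c=16043.541 ≈ 16043.5 km; running total=43463.1 km
Leg 4 bearing: y=sinΔλ·cosφ2=-0.41401984, x=cosφ1·sinφ2-sinφ1·cosφ2·cosΔλ=0.41156849; θ=atan2(y, x)=-45.1701° <0 so +360° → 314.8299° ≈ 314.8°
Leg 5: φ1=-0.0371493, φ2=-1.3326130, Δφ=-1.2954637, Δλ=2.0902342 rad; a=sin²(Δφ/2)+cosφ1·cosφ2·sin²(Δλ/2)=0.5404722887; c=2·atan2(√a, √(1-a))=1.651829558; dist=6371·c=10523.806 ≈ 10523.8 km; running total=53986.9 km
Leg 5 bearing: y=sinΔλ·cosφ2=0.20481707, x=cosφ1·sinφ2-sinφ1·cosφ2·cosΔλ=-0.97544756; θ=atan2(y, x)=168.1417° ≈ 168.1°
Leg 6: φ1=-1.3326130, φ2=0.2987585, Δφ=1.6313715, Δλ=0.4485758 rad; a=sin²(Δφ/2)+cosφ1·cosφ2·sin²(Δλ/2)=0.5414232167; c=2·atan2(√a, √(1-a))=1.653737824; dist=6371·c=10535.964 ≈ 10536.0 km; running total=64522.9 km
Leg 6 bearing: y=sinΔλ·cosφ2=0.41447168, x=cosφ1·sinφ2-sinφ1·cosφ2·cosΔλ=0.90628345; θ=atan2(y, x)=24.5761° ≈ 24.6°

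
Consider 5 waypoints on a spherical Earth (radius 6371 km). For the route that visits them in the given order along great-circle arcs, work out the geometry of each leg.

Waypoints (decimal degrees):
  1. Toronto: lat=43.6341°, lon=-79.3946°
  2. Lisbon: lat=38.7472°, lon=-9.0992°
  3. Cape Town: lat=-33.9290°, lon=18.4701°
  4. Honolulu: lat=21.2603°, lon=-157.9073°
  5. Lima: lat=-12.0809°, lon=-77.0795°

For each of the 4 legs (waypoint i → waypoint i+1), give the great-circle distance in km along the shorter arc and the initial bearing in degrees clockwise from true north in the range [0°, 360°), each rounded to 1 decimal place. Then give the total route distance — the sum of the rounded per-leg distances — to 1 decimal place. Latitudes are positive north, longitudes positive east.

Leg 1: φ1=0.7615587, φ2=0.6762662, Δφ=-0.0852925, Δλ=1.2268862 rad; a=sin²(Δφ/2)+cosφ1·cosφ2·sin²(Δλ/2)=0.1888919647; c=2·atan2(√a, √(1-a))=0.899226008; dist=6371·c=5728.969 ≈ 5729.0 km; running total=5729.0 km
Leg 1 bearing: y=sinΔλ·cosφ2=0.73424596, x=cosφ1·sinφ2-sinφ1·cosφ2·cosΔλ=0.27153275; θ=atan2(y, x)=69.7050° ≈ 69.7°
Leg 2: φ1=0.6762662, φ2=-0.5921728, Δφ=-1.2684390, Δλ=0.4811751 rad; a=sin²(Δφ/2)+cosφ1·cosφ2·sin²(Δλ/2)=0.3878539016; c=2·atan2(√a, √(1-a))=1.344579659; dist=6371·c=8566.317 ≈ 8566.3 km; running total=14295.3 km
Leg 2 bearing: y=sinΔλ·cosφ2=0.38401652, x=cosφ1·sinφ2-sinφ1·cosφ2·cosΔλ=-0.89566976; θ=atan2(y, x)=156.7929° ≈ 156.8°
Leg 3: φ1=-0.5921728, φ2=0.3710622, Δφ=0.9632350, Δλ=-3.0783664 rad; a=sin²(Δφ/2)+cosφ1·cosφ2·sin²(Δλ/2)=0.9870547163; c=2·atan2(√a, √(1-a))=2.913544126; dist=6371·c=18562.190 ≈ 18562.2 km; running total=32857.5 km
Leg 3 bearing: y=sinΔλ·cosφ2=-0.05888404, x=cosφ1·sinφ2-sinφ1·cosφ2·cosΔλ=-0.21827387; θ=atan2(y, x)=-164.9026° <0 so +360° → 195.0974° ≈ 195.1°
Leg 4: φ1=0.3710622, φ2=-0.2108515, Δφ=-0.5819137, Δλ=1.4107112 rad; a=sin²(Δφ/2)+cosφ1·cosφ2·sin²(Δλ/2)=0.4653134749; c=2·atan2(√a, √(1-a))=1.501367511; dist=6371·c=9565.212 ≈ 9565.2 km; running total=42422.7 km
Leg 4 bearing: y=sinΔλ·cosφ2=0.96534996, x=cosφ1·sinφ2-sinφ1·cosφ2·cosΔλ=-0.25156874; θ=atan2(y, x)=104.6063° ≈ 104.6°

Leg 1: dist=5729.0 km, bearing=69.7°
Leg 2: dist=8566.3 km, bearing=156.8°
Leg 3: dist=18562.2 km, bearing=195.1°
Leg 4: dist=9565.2 km, bearing=104.6°
Total: 42422.7 km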